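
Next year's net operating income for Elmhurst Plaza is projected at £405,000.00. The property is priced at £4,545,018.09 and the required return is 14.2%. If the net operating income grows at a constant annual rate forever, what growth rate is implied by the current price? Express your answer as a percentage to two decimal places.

5.29%

P = D₁/(r−g) ⇒ g = r − D₁/P = 0.142 − £405,000.00/£4,545,018.09 = 0.052891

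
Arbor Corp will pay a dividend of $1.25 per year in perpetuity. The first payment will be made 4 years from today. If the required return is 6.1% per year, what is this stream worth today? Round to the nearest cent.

$17.16

Value at end of year 3: C / r = $1.25 / 0.061 = $20.4918
Discount to today: PV = $20.4918 / (1 + 0.061)^3 = $20.4918 / 1.194390 = $17.16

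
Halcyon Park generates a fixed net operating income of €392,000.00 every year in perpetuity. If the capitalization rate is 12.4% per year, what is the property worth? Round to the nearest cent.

€3161290.32

Level perpetuity: PV = C / r = €392,000.00 / 0.124 = €3,161,290.32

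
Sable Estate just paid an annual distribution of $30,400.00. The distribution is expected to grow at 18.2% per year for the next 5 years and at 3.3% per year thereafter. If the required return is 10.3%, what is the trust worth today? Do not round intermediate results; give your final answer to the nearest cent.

D_1 = 35932.80000
D_2 = 42472.56960
D_3 = 50202.57727
D_4 = 59339.44633
D_5 = 70139.22556
Terminal value at year 5: TV = D_5×(1+g_2)/(r−g_2) = 72453.82001/0.07 = 1035054.57151
P_0 = D_1/(1+r)^1 + D_2/(1+r)^2 + D_3/(1+r)^3 + D_4/(1+r)^4 + D_5/(1+r)^5 + TV/(1+r)^5
    = 32577.33454 + 34910.61598 + 37411.01368 + 40090.49698 + 42961.89251 + 633994.78512 = 821946.13882

$821946.14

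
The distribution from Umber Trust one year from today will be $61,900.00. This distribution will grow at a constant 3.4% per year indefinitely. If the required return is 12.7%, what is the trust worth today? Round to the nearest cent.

$665591.40

Growing perpetuity: P = D₁ / (r − g) = $61,900.0000 / (0.127 − 0.034) = $665,591.40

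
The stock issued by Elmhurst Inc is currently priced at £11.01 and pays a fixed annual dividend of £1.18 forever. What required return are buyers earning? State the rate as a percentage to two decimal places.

P = C/r ⇒ r = C/P = £1.18/£11.01 = 0.107175

10.72%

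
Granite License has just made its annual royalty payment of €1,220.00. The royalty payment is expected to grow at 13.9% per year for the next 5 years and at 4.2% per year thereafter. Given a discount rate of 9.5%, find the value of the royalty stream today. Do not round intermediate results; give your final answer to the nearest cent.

€36083.80

D_1 = 1389.58000
D_2 = 1582.73162
D_3 = 1802.73132
D_4 = 2053.31097
D_5 = 2338.72119
Terminal value at year 5: TV = D_5×(1+g_2)/(r−g_2) = 2436.94748/0.053 = 45980.14118
P_0 = D_1/(1+r)^1 + D_2/(1+r)^2 + D_3/(1+r)^3 + D_4/(1+r)^4 + D_5/(1+r)^5 + TV/(1+r)^5
    = 1269.02283 + 1320.01553 + 1373.05725 + 1428.23033 + 1485.62040 + 29207.85773 = 36083.80407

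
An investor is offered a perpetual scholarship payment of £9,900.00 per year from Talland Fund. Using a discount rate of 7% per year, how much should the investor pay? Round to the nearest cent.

Level perpetuity: PV = C / r = £9,900.00 / 0.07 = £141,428.57

£141428.57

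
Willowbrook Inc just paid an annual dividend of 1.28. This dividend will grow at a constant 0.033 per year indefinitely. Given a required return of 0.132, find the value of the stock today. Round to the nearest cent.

13.36

D₁ = D₀ × (1 + g) = 1.28 × 1.033 = 1.3222
Growing perpetuity: P = D₁ / (r − g) = 1.3222 / (0.132 − 0.033) = 13.36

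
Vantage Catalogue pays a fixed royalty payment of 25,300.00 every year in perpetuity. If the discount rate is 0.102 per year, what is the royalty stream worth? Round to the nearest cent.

Level perpetuity: PV = C / r = 25,300.00 / 0.102 = 248,039.22

248039.22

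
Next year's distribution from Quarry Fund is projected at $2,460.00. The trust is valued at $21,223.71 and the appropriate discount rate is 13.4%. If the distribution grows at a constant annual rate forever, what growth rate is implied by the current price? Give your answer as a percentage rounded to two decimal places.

P = D₁/(r−g) ⇒ g = r − D₁/P = 0.134 − $2,460.00/$21,223.71 = 0.018092

1.81%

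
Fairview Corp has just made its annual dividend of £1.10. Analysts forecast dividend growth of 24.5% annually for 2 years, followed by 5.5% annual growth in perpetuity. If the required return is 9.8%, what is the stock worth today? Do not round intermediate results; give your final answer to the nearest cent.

D_1 = 1.36950
D_2 = 1.70503
Terminal value at year 2: TV = D_2×(1+g_2)/(r−g_2) = 1.79880/0.043 = 41.83265
P_0 = D_1/(1+r)^1 + D_2/(1+r)^2 + TV/(1+r)^2
    = 1.24727 + 1.41425 + 34.69850 = 37.36002

£37.36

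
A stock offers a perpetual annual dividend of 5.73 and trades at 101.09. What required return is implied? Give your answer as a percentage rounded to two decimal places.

P = C/r ⇒ r = C/P = 5.73/101.09 = 0.056682

5.67%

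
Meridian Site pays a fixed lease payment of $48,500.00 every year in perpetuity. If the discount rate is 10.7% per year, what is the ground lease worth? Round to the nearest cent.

$453271.03

Level perpetuity: PV = C / r = $48,500.00 / 0.107 = $453,271.03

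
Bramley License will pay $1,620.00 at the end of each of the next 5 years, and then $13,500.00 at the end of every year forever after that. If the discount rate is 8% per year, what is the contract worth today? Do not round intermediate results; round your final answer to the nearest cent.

PV of 5-year annuity: $1,620.00 × [1 − (1+0.08)^−5] / 0.08 = 6468.19026
Perpetuity value at year 5: $13,500.00 / 0.08 = 168750.00000
PV of perpetuity: 168750.00000 / (1+0.08)^5 = 114848.41450
Total PV = 6468.19026 + 114848.41450 = 121316.60476

$121316.60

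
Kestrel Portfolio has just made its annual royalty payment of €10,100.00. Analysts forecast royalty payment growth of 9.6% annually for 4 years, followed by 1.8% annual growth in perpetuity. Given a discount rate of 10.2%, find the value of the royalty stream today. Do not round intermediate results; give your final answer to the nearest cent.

€159611.40

D_1 = 11069.60000
D_2 = 12132.28160
D_3 = 13296.98063
D_4 = 14573.49077
Terminal value at year 4: TV = D_4×(1+g_2)/(r−g_2) = 14835.81361/0.084 = 176616.82867
P_0 = D_1/(1+r)^1 + D_2/(1+r)^2 + D_3/(1+r)^3 + D_4/(1+r)^4 + TV/(1+r)^4
    = 10045.00907 + 9990.31755 + 9935.92381 + 9881.82622 + 119758.32256 = 159611.39922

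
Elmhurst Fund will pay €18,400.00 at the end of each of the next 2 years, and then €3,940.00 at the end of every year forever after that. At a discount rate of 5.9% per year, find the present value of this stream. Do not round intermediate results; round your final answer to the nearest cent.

€93327.72

PV of 2-year annuity: €18,400.00 × [1 − (1+0.059)^−2] / 0.059 = 33781.75823
Perpetuity value at year 2: €3,940.00 / 0.059 = 66779.66102
PV of perpetuity: 66779.66102 / (1+0.059)^2 = 59545.95844
Total PV = 33781.75823 + 59545.95844 = 93327.71667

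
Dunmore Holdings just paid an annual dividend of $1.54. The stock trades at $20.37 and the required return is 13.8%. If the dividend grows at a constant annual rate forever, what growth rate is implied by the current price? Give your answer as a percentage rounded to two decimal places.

P = D₀(1+g)/(r−g) ⇒ P(r−g) = D₀(1+g) ⇒ g(P+D₀) = P·r − D₀
g = (P·r − D₀)/(P + D₀) = ($20.37×0.138 − $1.54) / ($20.37 + $1.54) = 0.058013

5.80%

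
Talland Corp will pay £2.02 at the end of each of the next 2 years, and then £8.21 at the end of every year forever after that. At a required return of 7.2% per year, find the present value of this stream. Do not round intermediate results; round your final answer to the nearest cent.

£102.87

PV of 2-year annuity: £2.02 × [1 − (1+0.072)^−2] / 0.072 = 3.64210
Perpetuity value at year 2: £8.21 / 0.072 = 114.02778
PV of perpetuity: 114.02778 / (1+0.072)^2 = 99.22500
Total PV = 3.64210 + 99.22500 = 102.86709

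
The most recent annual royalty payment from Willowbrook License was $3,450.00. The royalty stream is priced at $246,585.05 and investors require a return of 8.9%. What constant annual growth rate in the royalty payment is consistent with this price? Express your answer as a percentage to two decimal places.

7.40%

P = D₀(1+g)/(r−g) ⇒ P(r−g) = D₀(1+g) ⇒ g(P+D₀) = P·r − D₀
g = (P·r − D₀)/(P + D₀) = ($246,585.05×0.089 − $3,450.00) / ($246,585.05 + $3,450.00) = 0.073974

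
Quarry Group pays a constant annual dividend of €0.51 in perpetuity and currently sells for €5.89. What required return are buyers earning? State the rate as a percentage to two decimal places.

P = C/r ⇒ r = C/P = €0.51/€5.89 = 0.086587

8.66%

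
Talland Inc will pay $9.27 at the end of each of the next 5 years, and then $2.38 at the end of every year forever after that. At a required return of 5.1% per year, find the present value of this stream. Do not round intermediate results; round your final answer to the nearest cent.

$76.41

PV of 5-year annuity: $9.27 × [1 − (1+0.051)^−5] / 0.051 = 40.02355
Perpetuity value at year 5: $2.38 / 0.051 = 46.66667
PV of perpetuity: 46.66667 / (1+0.051)^5 = 36.39093
Total PV = 40.02355 + 36.39093 = 76.41448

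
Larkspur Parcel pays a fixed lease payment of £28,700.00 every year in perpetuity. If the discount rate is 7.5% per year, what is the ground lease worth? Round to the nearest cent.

£382666.67

Level perpetuity: PV = C / r = £28,700.00 / 0.075 = £382,666.67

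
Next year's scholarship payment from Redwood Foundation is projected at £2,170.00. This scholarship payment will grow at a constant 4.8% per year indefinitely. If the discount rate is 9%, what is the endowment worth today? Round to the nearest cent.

£51666.67

Growing perpetuity: P = D₁ / (r − g) = £2,170.0000 / (0.09 − 0.048) = £51,666.67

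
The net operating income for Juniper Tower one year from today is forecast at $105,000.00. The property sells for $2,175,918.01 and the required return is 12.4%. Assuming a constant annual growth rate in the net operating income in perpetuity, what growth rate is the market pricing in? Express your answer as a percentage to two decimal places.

P = D₁/(r−g) ⇒ g = r − D₁/P = 0.124 − $105,000.00/$2,175,918.01 = 0.075745

7.57%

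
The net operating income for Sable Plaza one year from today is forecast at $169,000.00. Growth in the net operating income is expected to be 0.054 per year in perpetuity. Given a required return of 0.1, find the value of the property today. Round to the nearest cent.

$3673913.04

Growing perpetuity: P = D₁ / (r − g) = $169,000.0000 / (0.1 − 0.054) = $3,673,913.04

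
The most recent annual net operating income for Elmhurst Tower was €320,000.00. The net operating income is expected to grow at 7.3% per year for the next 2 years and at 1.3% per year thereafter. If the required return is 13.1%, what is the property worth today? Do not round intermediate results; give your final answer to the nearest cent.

€3064198.17

D_1 = 343360.00000
D_2 = 368425.28000
Terminal value at year 2: TV = D_2×(1+g_2)/(r−g_2) = 373214.80864/0.118 = 3162837.36136
P_0 = D_1/(1+r)^1 + D_2/(1+r)^2 + TV/(1+r)^2
    = 303589.74359 + 288021.03879 + 2472587.39233 = 3064198.17471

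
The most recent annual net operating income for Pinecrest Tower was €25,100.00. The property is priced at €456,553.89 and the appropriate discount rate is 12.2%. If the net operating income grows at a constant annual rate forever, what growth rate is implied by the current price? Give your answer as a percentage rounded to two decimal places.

P = D₀(1+g)/(r−g) ⇒ P(r−g) = D₀(1+g) ⇒ g(P+D₀) = P·r − D₀
g = (P·r − D₀)/(P + D₀) = (€456,553.89×0.122 − €25,100.00) / (€456,553.89 + €25,100.00) = 0.063530

6.35%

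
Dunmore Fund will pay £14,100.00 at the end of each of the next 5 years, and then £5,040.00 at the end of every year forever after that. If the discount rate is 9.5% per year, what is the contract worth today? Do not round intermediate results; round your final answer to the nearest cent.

£87840.39

PV of 5-year annuity: £14,100.00 × [1 − (1+0.095)^−5] / 0.095 = 54139.89389
Perpetuity value at year 5: £5,040.00 / 0.095 = 53052.63158
PV of perpetuity: 53052.63158 / (1+0.095)^5 = 33700.49929
Total PV = 54139.89389 + 33700.49929 = 87840.39318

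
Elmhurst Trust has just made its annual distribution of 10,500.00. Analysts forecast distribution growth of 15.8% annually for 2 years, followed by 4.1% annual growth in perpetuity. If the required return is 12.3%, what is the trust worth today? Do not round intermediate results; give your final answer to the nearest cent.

163729.12

D_1 = 12159.00000
D_2 = 14080.12200
Terminal value at year 2: TV = D_2×(1+g_2)/(r−g_2) = 14657.40700/0.082 = 178748.86588
P_0 = D_1/(1+r)^1 + D_2/(1+r)^2 + TV/(1+r)^2
    = 10827.24844 + 11164.69608 + 141737.17826 = 163729.12278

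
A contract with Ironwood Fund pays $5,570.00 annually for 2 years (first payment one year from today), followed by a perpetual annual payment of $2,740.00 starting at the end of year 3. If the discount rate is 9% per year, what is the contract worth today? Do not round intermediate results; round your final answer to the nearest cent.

PV of 2-year annuity: $5,570.00 × [1 − (1+0.09)^−2] / 0.09 = 9798.24931
Perpetuity value at year 2: $2,740.00 / 0.09 = 30444.44444
PV of perpetuity: 30444.44444 / (1+0.09)^2 = 25624.47980
Total PV = 9798.24931 + 25624.47980 = 35422.72910

$35422.73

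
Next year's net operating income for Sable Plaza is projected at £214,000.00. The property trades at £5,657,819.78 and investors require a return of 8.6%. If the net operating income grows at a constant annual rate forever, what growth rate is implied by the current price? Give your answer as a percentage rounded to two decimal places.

4.82%

P = D₁/(r−g) ⇒ g = r − D₁/P = 0.086 − £214,000.00/£5,657,819.78 = 0.048176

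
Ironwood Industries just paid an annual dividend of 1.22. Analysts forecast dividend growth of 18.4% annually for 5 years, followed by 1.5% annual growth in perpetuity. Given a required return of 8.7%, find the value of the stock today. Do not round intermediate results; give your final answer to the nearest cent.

D_1 = 1.44448
D_2 = 1.71026
D_3 = 2.02495
D_4 = 2.39754
D_5 = 2.83869
Terminal value at year 5: TV = D_5×(1+g_2)/(r−g_2) = 2.88127/0.072 = 40.01768
P_0 = D_1/(1+r)^1 + D_2/(1+r)^2 + D_3/(1+r)^3 + D_4/(1+r)^4 + D_5/(1+r)^5 + TV/(1+r)^5
    = 1.32887 + 1.44745 + 1.57662 + 1.71731 + 1.87056 + 26.36964 = 34.31044

34.31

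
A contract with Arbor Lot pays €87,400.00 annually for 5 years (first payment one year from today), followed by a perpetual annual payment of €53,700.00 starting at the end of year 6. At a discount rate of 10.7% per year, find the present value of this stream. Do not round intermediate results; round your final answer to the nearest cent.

€627366.58

PV of 5-year annuity: €87,400.00 × [1 − (1+0.107)^−5] / 0.107 = 325474.02495
Perpetuity value at year 5: €53,700.00 / 0.107 = 501869.15888
PV of perpetuity: 501869.15888 / (1+0.107)^5 = 301892.55545
Total PV = 325474.02495 + 301892.55545 = 627366.58040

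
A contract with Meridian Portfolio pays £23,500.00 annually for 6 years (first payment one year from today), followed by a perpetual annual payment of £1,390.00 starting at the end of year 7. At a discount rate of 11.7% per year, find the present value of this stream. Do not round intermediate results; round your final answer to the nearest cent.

£103561.20

PV of 6-year annuity: £23,500.00 × [1 − (1+0.117)^−6] / 0.117 = 97444.59997
Perpetuity value at year 6: £1,390.00 / 0.117 = 11880.34188
PV of perpetuity: 11880.34188 / (1+0.117)^6 = 6116.59746
Total PV = 97444.59997 + 6116.59746 = 103561.19742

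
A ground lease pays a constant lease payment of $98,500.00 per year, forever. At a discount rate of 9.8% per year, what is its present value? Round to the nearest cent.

$1005102.04

Level perpetuity: PV = C / r = $98,500.00 / 0.098 = $1,005,102.04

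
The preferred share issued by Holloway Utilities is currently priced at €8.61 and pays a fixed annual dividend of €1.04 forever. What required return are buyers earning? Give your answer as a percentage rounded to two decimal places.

P = C/r ⇒ r = C/P = €1.04/€8.61 = 0.120790

12.08%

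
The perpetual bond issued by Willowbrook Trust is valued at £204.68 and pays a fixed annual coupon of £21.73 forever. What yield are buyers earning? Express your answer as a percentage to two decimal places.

10.62%

P = C/r ⇒ r = C/P = £21.73/£204.68 = 0.106166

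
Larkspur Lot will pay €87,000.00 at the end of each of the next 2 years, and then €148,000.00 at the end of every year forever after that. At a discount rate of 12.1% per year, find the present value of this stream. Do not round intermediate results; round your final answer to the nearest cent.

PV of 2-year annuity: €87,000.00 × [1 − (1+0.121)^−2] / 0.121 = 146841.46069
Perpetuity value at year 2: €148,000.00 / 0.121 = 1223140.49587
PV of perpetuity: 1223140.49587 / (1+0.121)^2 = 973341.22941
Total PV = 146841.46069 + 973341.22941 = 1120182.69010

€1120182.69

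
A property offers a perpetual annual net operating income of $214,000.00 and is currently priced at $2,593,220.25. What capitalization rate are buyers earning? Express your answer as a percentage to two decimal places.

8.25%

P = C/r ⇒ r = C/P = $214,000.00/$2,593,220.25 = 0.082523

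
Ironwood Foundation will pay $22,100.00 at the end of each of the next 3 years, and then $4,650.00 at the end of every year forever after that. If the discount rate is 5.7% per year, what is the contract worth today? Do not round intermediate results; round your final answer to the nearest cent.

$128483.12

PV of 3-year annuity: $22,100.00 × [1 − (1+0.057)^−3] / 0.057 = 59402.98970
Perpetuity value at year 3: $4,650.00 / 0.057 = 81578.94737
PV of perpetuity: 81578.94737 / (1+0.057)^3 = 69080.12827
Total PV = 59402.98970 + 69080.12827 = 128483.11797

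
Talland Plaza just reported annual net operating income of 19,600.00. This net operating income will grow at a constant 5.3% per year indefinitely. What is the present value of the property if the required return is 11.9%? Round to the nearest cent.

D₁ = D₀ × (1 + g) = 19,600.00 × 1.053 = 20,638.8000
Growing perpetuity: P = D₁ / (r − g) = 20,638.8000 / (0.119 − 0.053) = 312,709.09

312709.09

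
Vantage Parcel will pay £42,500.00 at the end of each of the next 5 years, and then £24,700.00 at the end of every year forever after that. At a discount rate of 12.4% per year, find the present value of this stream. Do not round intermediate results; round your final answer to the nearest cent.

£262727.79

PV of 5-year annuity: £42,500.00 × [1 − (1+0.124)^−5] / 0.124 = 151696.92984
Perpetuity value at year 5: £24,700.00 / 0.124 = 199193.54839
PV of perpetuity: 199193.54839 / (1+0.124)^5 = 111030.86211
Total PV = 151696.92984 + 111030.86211 = 262727.79194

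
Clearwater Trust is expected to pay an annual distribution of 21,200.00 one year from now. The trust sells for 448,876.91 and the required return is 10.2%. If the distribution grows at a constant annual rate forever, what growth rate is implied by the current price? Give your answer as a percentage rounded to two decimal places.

P = D₁/(r−g) ⇒ g = r − D₁/P = 0.102 − 21,200.00/448,876.91 = 0.054771

5.48%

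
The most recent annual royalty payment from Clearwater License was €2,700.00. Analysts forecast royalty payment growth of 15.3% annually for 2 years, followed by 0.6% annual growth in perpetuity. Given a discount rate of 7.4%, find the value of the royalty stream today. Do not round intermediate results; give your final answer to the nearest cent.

D_1 = 3113.10000
D_2 = 3589.40430
Terminal value at year 2: TV = D_2×(1+g_2)/(r−g_2) = 3610.94073/0.068 = 53102.06950
P_0 = D_1/(1+r)^1 + D_2/(1+r)^2 + TV/(1+r)^2
    = 2898.60335 + 3111.81533 + 46036.56209 = 52046.98078

€52046.98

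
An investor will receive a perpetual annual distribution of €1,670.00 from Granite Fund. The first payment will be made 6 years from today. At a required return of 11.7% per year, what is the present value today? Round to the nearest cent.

€8208.52

Value at end of year 5: C / r = €1,670.00 / 0.117 = €14,273.5043
Discount to today: PV = €14,273.5043 / (1 + 0.117)^5 = €14,273.5043 / 1.738865 = €8,208.52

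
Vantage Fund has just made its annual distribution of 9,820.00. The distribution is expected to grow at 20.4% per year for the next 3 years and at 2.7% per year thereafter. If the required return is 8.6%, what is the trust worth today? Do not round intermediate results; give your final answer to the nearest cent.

D_1 = 11823.28000
D_2 = 14235.22912
D_3 = 17139.21586
Terminal value at year 3: TV = D_3×(1+g_2)/(r−g_2) = 17601.97469/0.059 = 298338.55405
P_0 = D_1/(1+r)^1 + D_2/(1+r)^2 + D_3/(1+r)^3 + TV/(1+r)^3
    = 10886.99816 + 12069.93166 + 13381.39753 + 232927.03838 = 269265.36573

269265.37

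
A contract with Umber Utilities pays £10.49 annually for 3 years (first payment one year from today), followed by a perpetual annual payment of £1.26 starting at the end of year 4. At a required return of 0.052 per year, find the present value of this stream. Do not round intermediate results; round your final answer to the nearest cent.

£49.27

PV of 3-year annuity: £10.49 × [1 − (1+0.052)^−3] / 0.052 = 28.46015
Perpetuity value at year 3: £1.26 / 0.052 = 24.23077
PV of perpetuity: 24.23077 / (1+0.052)^3 = 20.81230
Total PV = 28.46015 + 20.81230 = 49.27245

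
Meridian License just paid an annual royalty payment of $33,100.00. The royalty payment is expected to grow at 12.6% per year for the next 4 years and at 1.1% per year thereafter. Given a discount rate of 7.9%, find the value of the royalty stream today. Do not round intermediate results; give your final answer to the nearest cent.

$731090.36

D_1 = 37270.60000
D_2 = 41966.69560
D_3 = 47254.49925
D_4 = 53208.56615
Terminal value at year 4: TV = D_4×(1+g_2)/(r−g_2) = 53793.86038/0.068 = 791086.18203
P_0 = D_1/(1+r)^1 + D_2/(1+r)^2 + D_3/(1+r)^3 + D_4/(1+r)^4 + TV/(1+r)^4
    = 34541.79796 + 36046.39898 + 37616.53870 + 39255.07190 + 583630.55421 = 731090.36175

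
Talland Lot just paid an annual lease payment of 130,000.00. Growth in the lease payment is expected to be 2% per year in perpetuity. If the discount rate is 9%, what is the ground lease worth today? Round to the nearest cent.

1894285.71

D₁ = D₀ × (1 + g) = 130,000.00 × 1.02 = 132,600.0000
Growing perpetuity: P = D₁ / (r − g) = 132,600.0000 / (0.09 − 0.02) = 1,894,285.71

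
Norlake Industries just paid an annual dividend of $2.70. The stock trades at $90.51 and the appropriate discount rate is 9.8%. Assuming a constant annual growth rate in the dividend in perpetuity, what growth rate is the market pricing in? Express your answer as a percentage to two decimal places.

P = D₀(1+g)/(r−g) ⇒ P(r−g) = D₀(1+g) ⇒ g(P+D₀) = P·r − D₀
g = (P·r − D₀)/(P + D₀) = ($90.51×0.098 − $2.70) / ($90.51 + $2.70) = 0.066194

6.62%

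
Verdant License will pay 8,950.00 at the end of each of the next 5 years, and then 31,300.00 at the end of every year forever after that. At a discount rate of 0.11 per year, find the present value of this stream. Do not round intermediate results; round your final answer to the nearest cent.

PV of 5-year annuity: 8,950.00 × [1 − (1+0.11)^−5] / 0.11 = 33078.27831
Perpetuity value at year 5: 31,300.00 / 0.11 = 284545.45455
PV of perpetuity: 284545.45455 / (1+0.11)^5 = 168863.87789
Total PV = 33078.27831 + 168863.87789 = 201942.15620

201942.16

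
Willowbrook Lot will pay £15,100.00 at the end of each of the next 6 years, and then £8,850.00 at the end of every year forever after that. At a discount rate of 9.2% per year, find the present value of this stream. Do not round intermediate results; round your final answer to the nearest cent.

PV of 6-year annuity: £15,100.00 × [1 − (1+0.092)^−6] / 0.092 = 67335.35330
Perpetuity value at year 6: £8,850.00 / 0.092 = 96195.65217
PV of perpetuity: 96195.65217 / (1+0.092)^6 = 56730.89212
Total PV = 67335.35330 + 56730.89212 = 124066.24543

£124066.25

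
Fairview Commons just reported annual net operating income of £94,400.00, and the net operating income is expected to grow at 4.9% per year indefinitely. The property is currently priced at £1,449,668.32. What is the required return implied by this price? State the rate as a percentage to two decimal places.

D₁ = £94,400.00 × 1.049 = £99,025.6000
P = D₁/(r − g) ⇒ r = D₁/P + g = £99,025.6000/£1,449,668.32 + 0.049 = 0.068309 + 0.049 = 0.117309

11.73%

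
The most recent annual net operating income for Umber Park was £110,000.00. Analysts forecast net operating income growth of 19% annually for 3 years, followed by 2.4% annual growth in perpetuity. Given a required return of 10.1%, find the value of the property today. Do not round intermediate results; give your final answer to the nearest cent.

£2233344.06

D_1 = 130900.00000
D_2 = 155771.00000
D_3 = 185367.49000
Terminal value at year 3: TV = D_3×(1+g_2)/(r−g_2) = 189816.30976/0.077 = 2465146.88000
P_0 = D_1/(1+r)^1 + D_2/(1+r)^2 + D_3/(1+r)^3 + TV/(1+r)^3
    = 118891.91644 + 128502.61632 + 138890.20292 + 1847059.32195 = 2233344.05763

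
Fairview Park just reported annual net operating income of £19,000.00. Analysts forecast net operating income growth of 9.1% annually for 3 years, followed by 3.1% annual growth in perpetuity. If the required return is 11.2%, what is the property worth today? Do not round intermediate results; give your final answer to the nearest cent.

D_1 = 20729.00000
D_2 = 22615.33900
D_3 = 24673.33485
Terminal value at year 3: TV = D_3×(1+g_2)/(r−g_2) = 25438.20823/0.081 = 314051.95345
P_0 = D_1/(1+r)^1 + D_2/(1+r)^2 + D_3/(1+r)^3 + TV/(1+r)^3
    = 18641.18705 + 18289.15024 + 17943.76162 + 228395.28674 = 283269.38565

£283269.39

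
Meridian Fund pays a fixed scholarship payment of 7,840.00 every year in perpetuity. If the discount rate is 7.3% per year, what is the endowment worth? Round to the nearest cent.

Level perpetuity: PV = C / r = 7,840.00 / 0.073 = 107,397.26

107397.26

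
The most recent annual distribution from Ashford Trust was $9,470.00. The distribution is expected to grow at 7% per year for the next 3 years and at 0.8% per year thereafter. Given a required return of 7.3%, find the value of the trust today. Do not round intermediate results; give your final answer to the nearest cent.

D_1 = 10132.90000
D_2 = 10842.20300
D_3 = 11601.15721
Terminal value at year 3: TV = D_3×(1+g_2)/(r−g_2) = 11693.96647/0.065 = 179907.17643
P_0 = D_1/(1+r)^1 + D_2/(1+r)^2 + D_3/(1+r)^3 + TV/(1+r)^3
    = 9443.52283 + 9417.11969 + 9390.79038 + 145629.48766 = 173880.92056

$173880.92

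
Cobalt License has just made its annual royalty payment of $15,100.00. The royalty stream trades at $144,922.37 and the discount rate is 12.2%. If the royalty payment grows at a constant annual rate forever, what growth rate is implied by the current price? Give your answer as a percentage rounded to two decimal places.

P = D₀(1+g)/(r−g) ⇒ P(r−g) = D₀(1+g) ⇒ g(P+D₀) = P·r − D₀
g = (P·r − D₀)/(P + D₀) = ($144,922.37×0.122 − $15,100.00) / ($144,922.37 + $15,100.00) = 0.016126

1.61%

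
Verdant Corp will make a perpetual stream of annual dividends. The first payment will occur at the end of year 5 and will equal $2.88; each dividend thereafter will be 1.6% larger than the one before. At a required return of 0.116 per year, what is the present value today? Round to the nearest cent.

Value at end of year 4: C₁ / (r − g) = $2.88 / (0.116 − 0.016) = $28.8000
Discount to today: PV = $28.8000 / (1 + 0.116)^4 = $28.8000 / 1.551161 = $18.57

$18.57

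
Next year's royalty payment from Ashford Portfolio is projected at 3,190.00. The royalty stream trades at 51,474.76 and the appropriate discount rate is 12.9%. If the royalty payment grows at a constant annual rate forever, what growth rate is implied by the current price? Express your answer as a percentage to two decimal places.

P = D₁/(r−g) ⇒ g = r − D₁/P = 0.129 − 3,190.00/51,474.76 = 0.067028

6.70%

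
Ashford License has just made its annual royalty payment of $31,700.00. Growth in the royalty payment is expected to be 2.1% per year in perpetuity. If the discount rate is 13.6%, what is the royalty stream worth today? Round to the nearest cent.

D₁ = D₀ × (1 + g) = $31,700.00 × 1.021 = $32,365.7000
Growing perpetuity: P = D₁ / (r − g) = $32,365.7000 / (0.136 − 0.021) = $281,440.87

$281440.87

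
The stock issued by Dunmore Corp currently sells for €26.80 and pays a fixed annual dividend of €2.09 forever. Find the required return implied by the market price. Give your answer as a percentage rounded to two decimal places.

7.80%

P = C/r ⇒ r = C/P = €2.09/€26.80 = 0.077985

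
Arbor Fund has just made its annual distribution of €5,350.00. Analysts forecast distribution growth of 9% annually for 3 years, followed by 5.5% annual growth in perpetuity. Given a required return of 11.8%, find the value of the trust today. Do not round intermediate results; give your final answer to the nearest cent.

D_1 = 5831.50000
D_2 = 6356.33500
D_3 = 6928.40515
Terminal value at year 3: TV = D_3×(1+g_2)/(r−g_2) = 7309.46743/0.063 = 116023.29259
P_0 = D_1/(1+r)^1 + D_2/(1+r)^2 + D_3/(1+r)^3 + TV/(1+r)^3
    = 5216.01073 + 5085.37719 + 4958.01533 + 83027.08210 = 98286.48535

€98286.49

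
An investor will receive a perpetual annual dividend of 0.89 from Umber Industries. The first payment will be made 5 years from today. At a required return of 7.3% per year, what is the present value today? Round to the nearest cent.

Value at end of year 4: C / r = 0.89 / 0.073 = 12.1918
Discount to today: PV = 12.1918 / (1 + 0.073)^4 = 12.1918 / 1.325558 = 9.20

9.20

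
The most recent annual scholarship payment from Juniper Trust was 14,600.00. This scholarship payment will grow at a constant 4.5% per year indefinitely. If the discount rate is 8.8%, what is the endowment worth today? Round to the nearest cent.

354813.95

D₁ = D₀ × (1 + g) = 14,600.00 × 1.045 = 15,257.0000
Growing perpetuity: P = D₁ / (r − g) = 15,257.0000 / (0.088 − 0.045) = 354,813.95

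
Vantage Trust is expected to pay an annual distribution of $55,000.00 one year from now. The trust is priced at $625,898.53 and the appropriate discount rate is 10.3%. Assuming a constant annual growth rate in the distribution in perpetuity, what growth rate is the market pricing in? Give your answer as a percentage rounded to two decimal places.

1.51%

P = D₁/(r−g) ⇒ g = r − D₁/P = 0.103 − $55,000.00/$625,898.53 = 0.015126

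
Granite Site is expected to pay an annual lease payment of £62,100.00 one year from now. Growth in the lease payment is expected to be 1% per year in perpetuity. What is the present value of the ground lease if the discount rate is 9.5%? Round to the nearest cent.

£730588.24

Growing perpetuity: P = D₁ / (r − g) = £62,100.0000 / (0.095 − 0.01) = £730,588.24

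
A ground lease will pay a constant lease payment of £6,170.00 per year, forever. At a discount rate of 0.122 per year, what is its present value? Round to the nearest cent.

Level perpetuity: PV = C / r = £6,170.00 / 0.122 = £50,573.77

£50573.77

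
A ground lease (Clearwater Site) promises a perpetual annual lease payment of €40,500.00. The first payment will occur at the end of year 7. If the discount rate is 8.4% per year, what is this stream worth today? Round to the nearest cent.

€297166.63

Value at end of year 6: C / r = €40,500.00 / 0.084 = €482,142.8571
Discount to today: PV = €482,142.8571 / (1 + 0.084)^6 = €482,142.8571 / 1.622466 = €297,166.63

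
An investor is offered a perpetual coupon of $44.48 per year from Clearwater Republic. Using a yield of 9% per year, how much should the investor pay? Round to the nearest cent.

Level perpetuity: PV = C / r = $44.48 / 0.09 = $494.22

$494.22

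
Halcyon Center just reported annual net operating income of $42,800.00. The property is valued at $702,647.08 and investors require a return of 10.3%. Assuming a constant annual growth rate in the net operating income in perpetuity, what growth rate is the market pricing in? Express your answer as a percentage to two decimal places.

3.97%

P = D₀(1+g)/(r−g) ⇒ P(r−g) = D₀(1+g) ⇒ g(P+D₀) = P·r − D₀
g = (P·r − D₀)/(P + D₀) = ($702,647.08×0.103 − $42,800.00) / ($702,647.08 + $42,800.00) = 0.039671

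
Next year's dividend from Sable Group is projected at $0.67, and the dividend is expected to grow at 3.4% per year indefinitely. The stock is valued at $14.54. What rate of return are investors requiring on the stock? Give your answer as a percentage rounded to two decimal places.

8.01%

P = D₁/(r − g) ⇒ r = D₁/P + g = $0.6700/$14.54 + 0.034 = 0.046080 + 0.034 = 0.080080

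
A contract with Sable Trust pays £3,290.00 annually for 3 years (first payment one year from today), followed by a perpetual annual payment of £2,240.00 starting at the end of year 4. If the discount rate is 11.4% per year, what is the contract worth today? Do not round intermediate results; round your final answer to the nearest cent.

£22197.28

PV of 3-year annuity: £3,290.00 × [1 − (1+0.114)^−3] / 0.114 = 7984.21700
Perpetuity value at year 3: £2,240.00 / 0.114 = 19649.12281
PV of perpetuity: 19649.12281 / (1+0.114)^3 = 14213.06017
Total PV = 7984.21700 + 14213.06017 = 22197.27717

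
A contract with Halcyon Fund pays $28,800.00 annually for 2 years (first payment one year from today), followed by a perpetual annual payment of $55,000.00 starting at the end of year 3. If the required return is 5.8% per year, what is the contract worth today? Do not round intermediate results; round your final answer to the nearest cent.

$900106.01

PV of 2-year annuity: $28,800.00 × [1 − (1+0.058)^−2] / 0.058 = 52950.06807
Perpetuity value at year 2: $55,000.00 / 0.058 = 948275.86207
PV of perpetuity: 948275.86207 / (1+0.058)^2 = 847155.94040
Total PV = 52950.06807 + 847155.94040 = 900106.00847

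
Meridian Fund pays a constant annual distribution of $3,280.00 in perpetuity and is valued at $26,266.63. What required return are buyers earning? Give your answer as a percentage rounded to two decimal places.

12.49%

P = C/r ⇒ r = C/P = $3,280.00/$26,266.63 = 0.124873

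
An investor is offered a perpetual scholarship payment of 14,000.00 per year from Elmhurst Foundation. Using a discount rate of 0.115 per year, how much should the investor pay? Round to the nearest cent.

Level perpetuity: PV = C / r = 14,000.00 / 0.115 = 121,739.13

121739.13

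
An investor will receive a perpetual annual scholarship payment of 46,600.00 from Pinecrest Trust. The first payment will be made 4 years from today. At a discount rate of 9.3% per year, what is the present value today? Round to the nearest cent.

383744.78

Value at end of year 3: C / r = 46,600.00 / 0.093 = 501,075.2688
Discount to today: PV = 501,075.2688 / (1 + 0.093)^3 = 501,075.2688 / 1.305751 = 383,744.78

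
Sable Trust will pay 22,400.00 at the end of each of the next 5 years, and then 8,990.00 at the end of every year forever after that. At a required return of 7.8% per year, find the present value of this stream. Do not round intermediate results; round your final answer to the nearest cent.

PV of 5-year annuity: 22,400.00 × [1 − (1+0.078)^−5] / 0.078 = 89910.13818
Perpetuity value at year 5: 8,990.00 / 0.078 = 115256.41026
PV of perpetuity: 115256.41026 / (1+0.078)^5 = 79171.93962
Total PV = 89910.13818 + 79171.93962 = 169082.07780

169082.08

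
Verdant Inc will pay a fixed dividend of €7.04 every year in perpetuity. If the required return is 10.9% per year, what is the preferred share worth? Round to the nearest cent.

Level perpetuity: PV = C / r = €7.04 / 0.109 = €64.59

€64.59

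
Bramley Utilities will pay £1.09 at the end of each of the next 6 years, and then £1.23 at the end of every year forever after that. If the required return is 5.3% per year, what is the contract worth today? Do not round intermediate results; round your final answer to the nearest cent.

PV of 6-year annuity: £1.09 × [1 − (1+0.053)^−6] / 0.053 = 5.47982
Perpetuity value at year 6: £1.23 / 0.053 = 23.20755
PV of perpetuity: 23.20755 / (1+0.053)^6 = 17.02390
Total PV = 5.47982 + 17.02390 = 22.50372

£22.50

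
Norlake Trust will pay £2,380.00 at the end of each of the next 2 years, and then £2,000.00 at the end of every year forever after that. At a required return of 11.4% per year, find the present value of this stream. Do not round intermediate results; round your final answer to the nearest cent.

£18191.18

PV of 2-year annuity: £2,380.00 × [1 − (1+0.114)^−2] / 0.114 = 4054.25964
Perpetuity value at year 2: £2,000.00 / 0.114 = 17543.85965
PV of perpetuity: 17543.85965 / (1+0.114)^2 = 14136.91877
Total PV = 4054.25964 + 14136.91877 = 18191.17842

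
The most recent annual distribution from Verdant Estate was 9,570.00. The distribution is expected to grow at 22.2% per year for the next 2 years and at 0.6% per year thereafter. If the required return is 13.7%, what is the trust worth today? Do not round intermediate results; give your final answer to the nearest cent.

D_1 = 11694.54000
D_2 = 14290.72788
Terminal value at year 2: TV = D_2×(1+g_2)/(r−g_2) = 14376.47225/0.131 = 109744.06296
P_0 = D_1/(1+r)^1 + D_2/(1+r)^2 + TV/(1+r)^2
    = 10285.43536 + 11054.35533 + 84890.69815 = 106230.48883

106230.49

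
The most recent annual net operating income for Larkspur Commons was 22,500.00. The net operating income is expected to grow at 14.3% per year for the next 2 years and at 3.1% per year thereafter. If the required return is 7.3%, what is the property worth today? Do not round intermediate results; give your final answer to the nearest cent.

676235.69

D_1 = 25717.50000
D_2 = 29395.10250
Terminal value at year 2: TV = D_2×(1+g_2)/(r−g_2) = 30306.35068/0.042 = 721579.77804
P_0 = D_1/(1+r)^1 + D_2/(1+r)^2 + TV/(1+r)^2
    = 23967.84716 + 25531.45322 + 626736.38728 = 676235.68766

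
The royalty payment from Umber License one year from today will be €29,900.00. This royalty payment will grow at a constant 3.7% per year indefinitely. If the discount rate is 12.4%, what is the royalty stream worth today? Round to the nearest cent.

Growing perpetuity: P = D₁ / (r − g) = €29,900.0000 / (0.124 − 0.037) = €343,678.16

€343678.16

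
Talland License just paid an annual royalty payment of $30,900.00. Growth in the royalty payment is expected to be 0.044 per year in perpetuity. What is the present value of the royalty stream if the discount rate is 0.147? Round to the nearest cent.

D₁ = D₀ × (1 + g) = $30,900.00 × 1.044 = $32,259.6000
Growing perpetuity: P = D₁ / (r − g) = $32,259.6000 / (0.147 − 0.044) = $313,200.00

$313200.00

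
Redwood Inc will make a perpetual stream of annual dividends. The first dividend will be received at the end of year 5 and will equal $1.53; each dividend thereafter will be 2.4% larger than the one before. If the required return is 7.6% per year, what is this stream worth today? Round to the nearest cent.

$21.95

Value at end of year 4: C₁ / (r − g) = $1.53 / (0.076 − 0.024) = $29.4231
Discount to today: PV = $29.4231 / (1 + 0.076)^4 = $29.4231 / 1.340445 = $21.95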